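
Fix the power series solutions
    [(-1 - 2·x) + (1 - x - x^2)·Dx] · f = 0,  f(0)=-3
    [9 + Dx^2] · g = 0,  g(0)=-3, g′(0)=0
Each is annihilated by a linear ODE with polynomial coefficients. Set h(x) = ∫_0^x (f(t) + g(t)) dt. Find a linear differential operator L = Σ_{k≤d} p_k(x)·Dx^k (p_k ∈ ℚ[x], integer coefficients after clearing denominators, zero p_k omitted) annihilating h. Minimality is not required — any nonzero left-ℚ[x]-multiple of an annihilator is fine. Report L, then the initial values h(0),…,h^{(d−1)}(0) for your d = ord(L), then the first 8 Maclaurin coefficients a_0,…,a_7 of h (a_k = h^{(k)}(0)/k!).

f: a_k = -3, -3, -6, -9, -15, -24, -39, -63, …
g: a_k = -3, 0, 27/2, 0, -81/8, 0, 243/80, 0, …
Weyl lclm of L_f,L_g ⇒ L₀ (ord ≤ 3).
∫: right-multiply L₀ by Dx.
L = (243 + 432·x - 81·x^2 + 216·x^3 + 405·x^4 + 162·x^5)·Dx + (-117 + 225·x + 36·x^2 - 297·x^3 + 54·x^4 + 243·x^5 + 81·x^6)·Dx^2 + (27 + 48·x - 9·x^2 + 24·x^3 + 45·x^4 + 18·x^5)·Dx^3 + (-13 + 25·x + 4·x^2 - 33·x^3 + 6·x^4 + 27·x^5 + 9·x^6)·Dx^4  (order 4).
h: a_k = 0, -6, -3/2, 5/2, -9/4, -201/40, -4, -411/80, …
ICs: h(0) = 0, h′(0) = -6, h′′(0) = -3, h′′′(0) = 15.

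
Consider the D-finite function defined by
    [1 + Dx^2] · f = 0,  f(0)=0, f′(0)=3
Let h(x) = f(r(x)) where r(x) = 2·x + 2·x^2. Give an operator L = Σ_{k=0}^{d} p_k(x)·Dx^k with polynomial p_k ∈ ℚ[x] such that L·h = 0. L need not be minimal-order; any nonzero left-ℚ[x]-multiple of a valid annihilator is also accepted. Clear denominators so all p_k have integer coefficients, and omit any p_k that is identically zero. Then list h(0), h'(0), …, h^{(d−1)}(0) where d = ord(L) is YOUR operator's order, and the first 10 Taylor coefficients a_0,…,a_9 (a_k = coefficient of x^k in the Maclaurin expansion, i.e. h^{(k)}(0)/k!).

L = (4 + 24·x + 48·x^2 + 32·x^3) - 2·Dx + (1 + 2·x)·Dx^2  (order 2).
h: a_k = 0, 6, 6, -4, -12, -56/5, 0, 832/105, 112/15, 2272/945, …
ICs: h(0) = 0, h′(0) = 6.

f: a_k = 0, 3, 0, -1/2, 0, 1/40, 0, -1/1680, 0, 1/120960, …
Change of var in L_f (x↦r) gives L₀.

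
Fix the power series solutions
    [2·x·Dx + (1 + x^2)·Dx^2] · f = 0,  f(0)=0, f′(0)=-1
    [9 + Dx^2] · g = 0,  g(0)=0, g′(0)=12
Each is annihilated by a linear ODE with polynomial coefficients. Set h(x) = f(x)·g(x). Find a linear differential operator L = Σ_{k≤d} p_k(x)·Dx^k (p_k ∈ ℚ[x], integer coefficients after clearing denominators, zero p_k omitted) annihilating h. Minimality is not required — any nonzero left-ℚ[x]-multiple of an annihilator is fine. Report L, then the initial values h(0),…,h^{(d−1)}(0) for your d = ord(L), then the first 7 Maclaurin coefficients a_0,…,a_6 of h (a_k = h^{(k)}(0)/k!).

L = (1170 + 3834·x^2 + 4779·x^4 + 2916·x^6 + 729·x^8) + (396·x + 1044·x^3 + 972·x^5 + 324·x^7)·Dx + (220 + 768·x^2 + 1026·x^4 + 648·x^6 + 162·x^8)·Dx^2 + (44·x + 116·x^3 + 108·x^5 + 36·x^7)·Dx^3 + (10 + 38·x^2 + 55·x^4 + 36·x^6 + 9·x^8)·Dx^4  (order 4).
h: a_k = 0, 0, -12, 0, 22, 0, -33/2, …
ICs: h(0) = 0, h′(0) = 0, h′′(0) = -24, h′′′(0) = 0.

f: a_k = 0, -1, 0, 1/3, 0, -1/5, 0, …
g: a_k = 0, 12, 0, -18, 0, 81/10, 0, …
f·g: L₀ = L_f ⊗_s L_g, ord ≤ 2·2.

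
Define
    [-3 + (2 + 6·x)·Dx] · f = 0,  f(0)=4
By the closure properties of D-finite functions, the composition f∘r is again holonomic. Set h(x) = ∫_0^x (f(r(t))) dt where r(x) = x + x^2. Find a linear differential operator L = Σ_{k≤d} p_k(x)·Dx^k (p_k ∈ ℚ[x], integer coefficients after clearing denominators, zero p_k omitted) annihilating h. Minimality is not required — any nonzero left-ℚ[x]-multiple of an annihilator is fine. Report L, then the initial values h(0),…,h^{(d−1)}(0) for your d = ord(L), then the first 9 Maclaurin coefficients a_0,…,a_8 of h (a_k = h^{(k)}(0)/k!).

L = (-3 - 6·x)·Dx + (2 + 6·x + 6·x^2)·Dx^2  (order 2).
h: a_k = 0, 4, 3, 1/2, -9/16, 99/160, -81/128, 999/1792, -1377/4096, …
ICs: h(0) = 0, h′(0) = 4.

f: a_k = 4, 6, -9/2, 27/4, -405/32, 1701/64, -15309/256, 72171/512, -2814669/8192, …
Change of var in L_f (x↦r) gives L₀.
Integrate: L := L₀·Dx.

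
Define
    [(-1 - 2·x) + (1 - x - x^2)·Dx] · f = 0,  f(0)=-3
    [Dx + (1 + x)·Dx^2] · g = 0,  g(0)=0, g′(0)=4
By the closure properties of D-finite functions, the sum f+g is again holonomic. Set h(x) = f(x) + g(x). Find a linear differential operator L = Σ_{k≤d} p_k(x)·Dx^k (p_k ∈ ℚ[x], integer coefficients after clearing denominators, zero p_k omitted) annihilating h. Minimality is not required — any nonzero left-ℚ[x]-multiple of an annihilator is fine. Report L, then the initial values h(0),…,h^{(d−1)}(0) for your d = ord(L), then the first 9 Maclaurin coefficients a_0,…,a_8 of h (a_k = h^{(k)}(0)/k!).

f: a_k = -3, -3, -6, -9, -15, -24, -39, -63, -102, …
g: a_k = 0, 4, -2, 4/3, -1, 4/5, -2/3, 4/7, -1/2, …
f+g: L₀ = lclm(L_f,L_g), ord ≤ 1+2.
L = (26 + 70·x + 76·x^2 + 36·x^3 + 12·x^4)·Dx + (16 + 84·x + 160·x^2 + 144·x^3 + 74·x^4 + 20·x^5)·Dx^2 + (-5 - 11·x + x^2 + 23·x^3 + 29·x^4 + 17·x^5 + 4·x^6)·Dx^3  (order 3).
h: a_k = -3, 1, -8, -23/3, -16, -116/5, -119/3, -437/7, -205/2, …
ICs: h(0) = -3, h′(0) = 1, h′′(0) = -16.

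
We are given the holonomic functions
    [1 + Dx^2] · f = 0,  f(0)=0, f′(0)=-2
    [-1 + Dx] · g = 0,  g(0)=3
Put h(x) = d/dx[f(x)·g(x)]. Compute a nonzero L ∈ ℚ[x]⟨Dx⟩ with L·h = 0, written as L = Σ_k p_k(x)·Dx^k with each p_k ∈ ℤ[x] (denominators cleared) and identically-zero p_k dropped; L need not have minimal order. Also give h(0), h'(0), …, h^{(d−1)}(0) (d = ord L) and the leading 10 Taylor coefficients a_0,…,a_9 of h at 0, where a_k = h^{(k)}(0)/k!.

f: a_k = 0, -2, 0, 1/3, 0, -1/60, 0, 1/2520, 0, -1/181440, …
g: a_k = 3, 3, 3/2, 1/2, 1/8, 1/40, 1/240, 1/1680, 1/13440, 1/120960, …
Product ⇒ symmetric product L₀, ord ≤ 2.
h=h₀': d/dx-closure on L₀ ⇒ L.
L = 2 - 2·Dx + Dx^2  (order 2).
h: a_k = -6, -12, -6, 0, 1, 2/5, 1/15, 0, -1/420, -1/1890, …
ICs: h(0) = -6, h′(0) = -12.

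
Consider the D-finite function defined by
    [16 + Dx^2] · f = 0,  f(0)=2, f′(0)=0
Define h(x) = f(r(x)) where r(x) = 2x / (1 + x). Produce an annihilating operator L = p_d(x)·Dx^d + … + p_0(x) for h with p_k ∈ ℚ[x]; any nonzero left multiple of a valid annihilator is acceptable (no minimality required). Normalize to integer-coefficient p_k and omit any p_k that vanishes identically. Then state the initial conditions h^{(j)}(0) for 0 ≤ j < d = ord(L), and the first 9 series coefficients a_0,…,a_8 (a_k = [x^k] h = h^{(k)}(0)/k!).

L = 64 + (2 + 6·x + 6·x^2 + 2·x^3)·Dx + (1 + 4·x + 6·x^2 + 4·x^3 + x^4)·Dx^2  (order 2).
h: a_k = 2, 0, -64, 128, 448/3, -3328/3, 106432/45, -10368/5, -932672/315, …
ICs: h(0) = 2, h′(0) = 0.

f: a_k = 2, 0, -16, 0, 64/3, 0, -512/45, 0, 1024/315, …
L₀ from L_f via x↦r, Dx↦r'^{-1}Dx.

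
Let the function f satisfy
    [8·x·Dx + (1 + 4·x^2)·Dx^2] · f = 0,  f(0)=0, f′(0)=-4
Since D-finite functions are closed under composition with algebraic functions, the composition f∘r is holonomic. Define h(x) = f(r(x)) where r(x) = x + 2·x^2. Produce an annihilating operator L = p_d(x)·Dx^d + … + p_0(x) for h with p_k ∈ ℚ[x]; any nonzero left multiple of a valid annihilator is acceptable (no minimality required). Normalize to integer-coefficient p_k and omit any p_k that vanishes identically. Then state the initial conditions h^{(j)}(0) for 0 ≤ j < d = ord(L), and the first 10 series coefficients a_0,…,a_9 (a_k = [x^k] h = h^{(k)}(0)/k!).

L = (-4 + 8·x + 64·x^2 + 192·x^3 + 192·x^4)·Dx + (1 + 4·x + 4·x^2 + 32·x^3 + 80·x^4 + 64·x^5)·Dx^2  (order 2).
h: a_k = 0, -4, -8, 16/3, 32, 256/5, -256/3, -3328/7, -512, 17408/9, …
ICs: h(0) = 0, h′(0) = -4.

f: a_k = 0, -4, 0, 16/3, 0, -64/5, 0, 256/7, 0, -1024/9, …
Change of var in L_f (x↦r) gives L₀.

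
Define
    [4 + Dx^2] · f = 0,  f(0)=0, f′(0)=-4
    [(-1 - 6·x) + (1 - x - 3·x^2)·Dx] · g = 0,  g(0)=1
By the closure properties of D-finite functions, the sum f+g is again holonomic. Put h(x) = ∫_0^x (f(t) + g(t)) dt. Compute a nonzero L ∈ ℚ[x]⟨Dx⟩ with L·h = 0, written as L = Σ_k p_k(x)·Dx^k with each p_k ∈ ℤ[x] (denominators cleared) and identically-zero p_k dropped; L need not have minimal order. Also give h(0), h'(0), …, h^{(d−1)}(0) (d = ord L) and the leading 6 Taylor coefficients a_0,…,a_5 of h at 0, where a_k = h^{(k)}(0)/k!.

f: a_k = 0, -4, 0, 8/3, 0, -8/15, …
g: a_k = 1, 1, 4, 7, 19, 40, …
f+g: L₀ = lclm(L_f,L_g), ord ≤ 2+1.
Integrate: L := L₀·Dx.
L = (-92 - 608·x - 512·x^2 - 1104·x^3 - 360·x^4 - 432·x^5)·Dx + (24 - 4·x - 24·x^2 - 80·x^3 - 180·x^4 - 216·x^5 - 216·x^6)·Dx^2 + (-23 - 152·x - 128·x^2 - 276·x^3 - 90·x^4 - 108·x^5)·Dx^3 + (6 - x - 6·x^2 - 20·x^3 - 45·x^4 - 54·x^5 - 54·x^6)·Dx^4  (order 4).
h: a_k = 0, 1, -3/2, 4/3, 29/12, 19/5, …
ICs: h(0) = 0, h′(0) = 1, h′′(0) = -3, h′′′(0) = 8.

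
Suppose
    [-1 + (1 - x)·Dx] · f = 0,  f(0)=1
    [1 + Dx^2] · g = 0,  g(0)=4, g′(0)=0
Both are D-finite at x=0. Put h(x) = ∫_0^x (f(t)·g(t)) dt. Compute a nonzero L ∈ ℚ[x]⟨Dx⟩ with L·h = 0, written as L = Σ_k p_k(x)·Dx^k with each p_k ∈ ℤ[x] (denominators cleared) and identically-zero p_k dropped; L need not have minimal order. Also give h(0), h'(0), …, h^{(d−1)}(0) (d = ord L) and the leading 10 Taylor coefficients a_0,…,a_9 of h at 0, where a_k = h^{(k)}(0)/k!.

L = (-1 + x)·Dx + 2·Dx^2 + (-1 + x)·Dx^3  (order 3).
h: a_k = 0, 4, 2, 2/3, 1/2, 13/30, 13/36, 389/1260, 389/1440, 4357/18144, …
ICs: h(0) = 0, h′(0) = 4, h′′(0) = 4.

f: a_k = 1, 1, 1, 1, 1, 1, 1, 1, 1, 1, …
g: a_k = 4, 0, -2, 0, 1/6, 0, -1/180, 0, 1/10080, 0, …
L₀ := L_f ⊗_s L_g (sym. prod.), ord ≤ 2.
Integrate: L := L₀·Dx.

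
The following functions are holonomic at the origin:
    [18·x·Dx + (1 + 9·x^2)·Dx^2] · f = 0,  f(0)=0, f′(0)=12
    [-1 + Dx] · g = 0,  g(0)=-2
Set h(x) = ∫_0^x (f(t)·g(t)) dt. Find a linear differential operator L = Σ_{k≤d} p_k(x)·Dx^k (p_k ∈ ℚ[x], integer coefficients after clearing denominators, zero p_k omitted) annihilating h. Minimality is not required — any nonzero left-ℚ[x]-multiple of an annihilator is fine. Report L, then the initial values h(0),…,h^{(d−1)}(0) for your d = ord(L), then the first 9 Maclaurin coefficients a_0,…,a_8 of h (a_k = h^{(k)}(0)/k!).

L = (1 - 18·x + 9·x^2)·Dx + (-2 + 18·x - 18·x^2)·Dx^2 + (1 + 9·x^2)·Dx^3  (order 3).
h: a_k = 0, 0, -12, -8, 15, 68/5, -1769/30, -377/7, 484679/1680, …
ICs: h(0) = 0, h′(0) = 0, h′′(0) = -24.

f: a_k = 0, 12, 0, -36, 0, 972/5, 0, -8748/7, 0, …
g: a_k = -2, -2, -1, -1/3, -1/12, -1/60, -1/360, -1/2520, -1/20160, …
L₀ := L_f ⊗_s L_g (sym. prod.), ord ≤ 2.
Integrate: L := L₀·Dx.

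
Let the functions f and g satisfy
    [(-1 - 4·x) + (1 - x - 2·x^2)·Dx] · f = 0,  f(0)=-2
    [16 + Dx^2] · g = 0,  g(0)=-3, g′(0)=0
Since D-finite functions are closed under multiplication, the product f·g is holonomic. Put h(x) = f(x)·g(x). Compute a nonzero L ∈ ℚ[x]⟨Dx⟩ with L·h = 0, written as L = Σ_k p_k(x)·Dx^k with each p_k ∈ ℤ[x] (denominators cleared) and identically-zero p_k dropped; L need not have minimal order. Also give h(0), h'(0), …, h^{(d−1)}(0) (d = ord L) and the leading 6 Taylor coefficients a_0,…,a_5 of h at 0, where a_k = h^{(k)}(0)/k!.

f: a_k = -2, -2, -6, -10, -22, -42, …
g: a_k = -3, 0, 24, 0, -32, 0, …
h₀=f·g: eliminate ⇒ L₀, order ≤ 1·2.
L = (-12 + 16·x + 32·x^2) + (2 + 8·x)·Dx + (-1 + x + 2·x^2)·Dx^2  (order 2).
h: a_k = 6, 6, -30, -18, -14, -50, …
ICs: h(0) = 6, h′(0) = 6.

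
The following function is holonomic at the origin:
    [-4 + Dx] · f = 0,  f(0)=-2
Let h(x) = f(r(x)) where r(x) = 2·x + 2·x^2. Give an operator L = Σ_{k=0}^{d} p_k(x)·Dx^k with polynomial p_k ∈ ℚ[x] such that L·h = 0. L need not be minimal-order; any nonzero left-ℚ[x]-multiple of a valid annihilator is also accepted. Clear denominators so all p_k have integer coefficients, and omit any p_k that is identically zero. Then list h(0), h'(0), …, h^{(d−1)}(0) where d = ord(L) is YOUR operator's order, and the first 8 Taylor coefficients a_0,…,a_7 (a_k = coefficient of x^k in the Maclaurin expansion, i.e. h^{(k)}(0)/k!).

f: a_k = -2, -8, -16, -64/3, -64/3, -256/15, -512/45, -2048/315, …
L₀ from L_f via x↦r, Dx↦r'^{-1}Dx.
L = (-8 - 16·x) + Dx  (order 1).
h: a_k = -2, -16, -80, -896/3, -2752/3, -36352/15, -255488/45, -757760/63, …
ICs: h(0) = -2.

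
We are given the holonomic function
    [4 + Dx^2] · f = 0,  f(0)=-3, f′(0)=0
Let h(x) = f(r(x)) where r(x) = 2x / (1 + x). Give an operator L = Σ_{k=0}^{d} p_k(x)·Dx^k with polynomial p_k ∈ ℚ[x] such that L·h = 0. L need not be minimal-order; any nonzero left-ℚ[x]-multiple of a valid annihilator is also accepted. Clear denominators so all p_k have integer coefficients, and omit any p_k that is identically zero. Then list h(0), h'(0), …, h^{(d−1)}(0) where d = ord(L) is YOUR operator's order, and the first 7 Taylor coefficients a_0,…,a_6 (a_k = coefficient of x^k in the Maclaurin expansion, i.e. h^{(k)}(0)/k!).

f: a_k = -3, 0, 6, 0, -2, 0, 4/15, …
f∘r: x↦r, Dx↦Dx/r' in L_f ⇒ L₀.
L = 16 + (2 + 6·x + 6·x^2 + 2·x^3)·Dx + (1 + 4·x + 6·x^2 + 4·x^3 + x^4)·Dx^2  (order 2).
h: a_k = -3, 0, 24, -48, 40, 32, -2744/15, …
ICs: h(0) = -3, h′(0) = 0.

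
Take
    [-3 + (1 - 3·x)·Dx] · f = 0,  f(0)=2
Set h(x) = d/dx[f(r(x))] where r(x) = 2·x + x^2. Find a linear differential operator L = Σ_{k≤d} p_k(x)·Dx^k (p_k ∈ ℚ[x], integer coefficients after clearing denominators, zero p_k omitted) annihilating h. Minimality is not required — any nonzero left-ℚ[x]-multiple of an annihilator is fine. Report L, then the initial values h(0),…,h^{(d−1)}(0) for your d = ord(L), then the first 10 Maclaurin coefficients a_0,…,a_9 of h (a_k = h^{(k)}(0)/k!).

L = (13 + 18·x + 9·x^2) + (-1 + 5·x + 9·x^2 + 3·x^3)·Dx  (order 1).
h: a_k = 12, 156, 1512, 13032, 105300, 816804, 6159888, 45506448, 330928092, 2376836460, …
ICs: h(0) = 12.

f: a_k = 2, 6, 18, 54, 162, 486, 1458, 4374, 13122, 39366, …
L₀ from L_f via x↦r, Dx↦r'^{-1}Dx.
Differentiate: ansatz ord ≤ ord L₀ ⇒ L.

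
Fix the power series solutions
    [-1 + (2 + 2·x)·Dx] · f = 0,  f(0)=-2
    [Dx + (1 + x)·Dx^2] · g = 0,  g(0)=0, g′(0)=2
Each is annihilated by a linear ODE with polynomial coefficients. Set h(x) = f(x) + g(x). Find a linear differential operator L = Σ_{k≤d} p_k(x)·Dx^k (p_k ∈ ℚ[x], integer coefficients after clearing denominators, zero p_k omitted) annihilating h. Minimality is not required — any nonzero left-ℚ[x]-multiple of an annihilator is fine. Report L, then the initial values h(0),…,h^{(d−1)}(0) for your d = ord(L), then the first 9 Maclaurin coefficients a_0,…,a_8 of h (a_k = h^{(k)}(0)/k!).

L = Dx + (5 + 5·x)·Dx^2 + (2 + 4·x + 2·x^2)·Dx^3  (order 3).
h: a_k = -2, 1, -3/4, 13/24, -27/64, 221/640, -449/1536, 1817/7168, -3667/16384, …
ICs: h(0) = -2, h′(0) = 1, h′′(0) = -3/2.

f: a_k = -2, -1, 1/4, -1/8, 5/64, -7/128, 21/512, -33/1024, 429/16384, …
g: a_k = 0, 2, -1, 2/3, -1/2, 2/5, -1/3, 2/7, -1/4, …
h₀=f+g: left-lcm gives L₀, ord ≤ 3.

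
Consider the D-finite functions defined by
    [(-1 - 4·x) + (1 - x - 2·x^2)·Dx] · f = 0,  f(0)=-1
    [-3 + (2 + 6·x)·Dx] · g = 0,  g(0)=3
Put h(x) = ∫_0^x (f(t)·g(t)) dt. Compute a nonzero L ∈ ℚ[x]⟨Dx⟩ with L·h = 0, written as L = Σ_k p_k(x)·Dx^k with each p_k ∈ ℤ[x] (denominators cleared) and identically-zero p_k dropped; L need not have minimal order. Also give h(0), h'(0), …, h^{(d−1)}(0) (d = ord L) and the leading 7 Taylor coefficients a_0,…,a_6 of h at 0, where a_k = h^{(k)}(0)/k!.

L = (5 + 11·x + 18·x^2)·Dx + (-2 - 4·x + 10·x^2 + 12·x^3)·Dx^2  (order 2).
h: a_k = 0, -3, -15/4, -27/8, -483/64, -5241/640, -10347/512, …
ICs: h(0) = 0, h′(0) = -3.

f: a_k = -1, -1, -3, -5, -11, -21, -43, …
g: a_k = 3, 9/2, -27/8, 81/16, -1215/128, 5103/256, -45927/1024, …
h₀=f·g: eliminate ⇒ L₀, order ≤ 1·1.
Integrate: L := L₀·Dx.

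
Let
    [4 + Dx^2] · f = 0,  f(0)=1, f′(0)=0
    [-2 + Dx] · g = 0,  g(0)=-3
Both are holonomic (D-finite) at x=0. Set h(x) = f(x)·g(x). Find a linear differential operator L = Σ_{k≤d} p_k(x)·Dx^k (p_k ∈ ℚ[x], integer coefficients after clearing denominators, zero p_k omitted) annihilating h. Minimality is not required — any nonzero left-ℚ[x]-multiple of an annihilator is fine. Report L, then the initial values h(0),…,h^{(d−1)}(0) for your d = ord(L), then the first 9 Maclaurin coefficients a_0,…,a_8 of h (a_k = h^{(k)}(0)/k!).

L = 8 - 4·Dx + Dx^2  (order 2).
h: a_k = -3, -6, 0, 8, 8, 16/5, 0, -64/105, -32/105, …
ICs: h(0) = -3, h′(0) = -6.

f: a_k = 1, 0, -2, 0, 2/3, 0, -4/45, 0, 2/315, …
g: a_k = -3, -6, -6, -4, -2, -4/5, -4/15, -8/105, -2/105, …
L₀ := L_f ⊗_s L_g (sym. prod.), ord ≤ 2.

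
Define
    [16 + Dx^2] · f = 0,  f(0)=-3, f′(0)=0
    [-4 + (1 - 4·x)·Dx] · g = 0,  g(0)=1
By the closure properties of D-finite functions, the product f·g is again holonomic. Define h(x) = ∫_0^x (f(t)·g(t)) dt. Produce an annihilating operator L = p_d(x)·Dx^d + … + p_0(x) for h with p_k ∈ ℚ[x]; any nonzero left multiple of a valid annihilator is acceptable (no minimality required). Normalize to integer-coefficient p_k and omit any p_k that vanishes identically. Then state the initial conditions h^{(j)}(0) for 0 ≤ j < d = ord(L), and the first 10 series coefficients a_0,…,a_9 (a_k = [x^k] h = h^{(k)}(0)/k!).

L = (-16 + 64·x)·Dx + 8·Dx^2 + (-1 + 4·x)·Dx^3  (order 3).
h: a_k = 0, -3, -6, -8, -24, -416/5, -832/3, -99584/105, -49792/15, -2230784/189, …
ICs: h(0) = 0, h′(0) = -3, h′′(0) = -12.

f: a_k = -3, 0, 24, 0, -32, 0, 256/15, 0, -512/105, 0, …
g: a_k = 1, 4, 16, 64, 256, 1024, 4096, 16384, 65536, 262144, …
h₀=f·g: eliminate ⇒ L₀, order ≤ 2·1.
h=∫₀ˣh₀: take L = L₀·Dx.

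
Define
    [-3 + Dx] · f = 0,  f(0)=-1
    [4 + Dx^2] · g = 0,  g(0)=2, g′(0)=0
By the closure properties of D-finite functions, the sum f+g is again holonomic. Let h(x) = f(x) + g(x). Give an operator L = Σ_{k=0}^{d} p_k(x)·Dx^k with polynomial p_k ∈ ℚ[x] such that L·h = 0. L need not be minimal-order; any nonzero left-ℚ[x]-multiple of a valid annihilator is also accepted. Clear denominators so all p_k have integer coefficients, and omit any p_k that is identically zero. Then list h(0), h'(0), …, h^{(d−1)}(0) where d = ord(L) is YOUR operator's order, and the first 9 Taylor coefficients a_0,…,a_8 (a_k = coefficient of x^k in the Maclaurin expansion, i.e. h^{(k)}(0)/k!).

f: a_k = -1, -3, -9/2, -9/2, -27/8, -81/40, -81/80, -243/560, -729/4480, …
g: a_k = 2, 0, -4, 0, 4/3, 0, -8/45, 0, 4/315, …
f+g: L₀ = lclm(L_f,L_g), ord ≤ 1+2.
L = -12 + 4·Dx - 3·Dx^2 + Dx^3  (order 3).
h: a_k = 1, -3, -17/2, -9/2, -49/24, -81/40, -857/720, -243/560, -6049/40320, …
ICs: h(0) = 1, h′(0) = -3, h′′(0) = -17.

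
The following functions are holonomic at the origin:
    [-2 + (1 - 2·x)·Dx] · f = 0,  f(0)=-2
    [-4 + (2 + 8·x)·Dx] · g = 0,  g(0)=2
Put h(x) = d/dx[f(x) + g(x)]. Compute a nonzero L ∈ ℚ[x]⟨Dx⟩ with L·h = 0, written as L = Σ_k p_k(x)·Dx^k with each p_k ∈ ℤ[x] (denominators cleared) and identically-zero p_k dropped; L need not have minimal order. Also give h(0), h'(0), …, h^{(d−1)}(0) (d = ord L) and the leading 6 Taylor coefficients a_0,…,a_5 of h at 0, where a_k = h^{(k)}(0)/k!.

f: a_k = -2, -4, -8, -16, -32, -64, …
g: a_k = 2, 4, -4, 8, -20, 56, …
Sum ⇒ L₀ = lclm(L_f,L_g) in ℚ(x)⟨Dx⟩.
Derive L from L₀ (diff closure).
L = (-16 - 16·x) + (-2 - 40·x - 56·x^2)·Dx + (1 + 4·x - 4·x^2 - 16·x^3)·Dx^2  (order 2).
h: a_k = 0, -24, -24, -208, -40, -1776, …
ICs: h(0) = 0, h′(0) = -24.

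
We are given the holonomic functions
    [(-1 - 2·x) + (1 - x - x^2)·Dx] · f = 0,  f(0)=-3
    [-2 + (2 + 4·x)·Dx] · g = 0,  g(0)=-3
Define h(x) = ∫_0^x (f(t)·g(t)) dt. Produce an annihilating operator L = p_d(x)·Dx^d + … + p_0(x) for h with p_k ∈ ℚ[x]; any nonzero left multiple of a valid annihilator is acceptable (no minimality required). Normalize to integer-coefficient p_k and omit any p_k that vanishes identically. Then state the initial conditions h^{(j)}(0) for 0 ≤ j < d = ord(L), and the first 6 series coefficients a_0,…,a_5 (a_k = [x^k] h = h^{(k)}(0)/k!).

f: a_k = -3, -3, -6, -9, -15, -24, …
g: a_k = -3, -3, 3/2, -3/2, 15/8, -21/8, …
L₀ := L_f ⊗_s L_g (sym. prod.), ord ≤ 1.
h=∫₀ˣh₀: take L = L₀·Dx.
L = (2 + 3·x + 3·x^2)·Dx + (-1 - x + 3·x^2 + 2·x^3)·Dx^2  (order 2).
h: a_k = 0, 9, 9, 15/2, 45/4, 99/8, …
ICs: h(0) = 0, h′(0) = 9.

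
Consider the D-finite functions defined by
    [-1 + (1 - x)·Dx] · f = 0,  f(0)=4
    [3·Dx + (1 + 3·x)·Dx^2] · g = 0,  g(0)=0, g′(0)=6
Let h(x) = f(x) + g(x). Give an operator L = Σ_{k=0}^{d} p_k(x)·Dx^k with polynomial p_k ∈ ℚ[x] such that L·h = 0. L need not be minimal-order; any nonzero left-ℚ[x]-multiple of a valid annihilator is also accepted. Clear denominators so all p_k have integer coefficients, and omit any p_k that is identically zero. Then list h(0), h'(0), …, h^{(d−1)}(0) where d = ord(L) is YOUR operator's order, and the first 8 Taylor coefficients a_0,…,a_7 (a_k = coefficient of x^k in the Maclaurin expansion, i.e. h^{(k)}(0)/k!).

L = (54 + 18·x)·Dx + (-12 + 72·x + 36·x^2)·Dx^2 + (-5 - 13·x + 9·x^2 + 9·x^3)·Dx^3  (order 3).
h: a_k = 4, 10, -5, 22, -73/2, 506/5, -239, 4402/7, …
ICs: h(0) = 4, h′(0) = 10, h′′(0) = -10.

f: a_k = 4, 4, 4, 4, 4, 4, 4, 4, …
g: a_k = 0, 6, -9, 18, -81/2, 486/5, -243, 4374/7, …
h₀=f+g: left-lcm gives L₀, ord ≤ 3.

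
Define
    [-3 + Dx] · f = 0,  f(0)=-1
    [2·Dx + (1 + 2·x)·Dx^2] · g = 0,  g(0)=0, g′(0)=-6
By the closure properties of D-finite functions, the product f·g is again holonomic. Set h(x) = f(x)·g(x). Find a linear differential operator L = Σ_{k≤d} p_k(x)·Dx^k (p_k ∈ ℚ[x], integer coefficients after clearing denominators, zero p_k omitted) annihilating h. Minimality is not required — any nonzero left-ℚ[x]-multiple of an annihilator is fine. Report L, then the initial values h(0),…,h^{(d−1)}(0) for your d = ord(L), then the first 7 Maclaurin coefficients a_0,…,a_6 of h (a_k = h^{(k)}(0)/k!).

f: a_k = -1, -3, -9/2, -9/2, -27/8, -81/40, -81/80, …
g: a_k = 0, -6, 6, -8, 12, -96/5, 32, …
L₀ := L_f ⊗_s L_g (sym. prod.), ord ≤ 2.
L = (3 + 18·x) + (-4 - 12·x)·Dx + (1 + 2·x)·Dx^2  (order 2).
h: a_k = 0, 6, 12, 17, 12, 249/20, -1/2, …
ICs: h(0) = 0, h′(0) = 6.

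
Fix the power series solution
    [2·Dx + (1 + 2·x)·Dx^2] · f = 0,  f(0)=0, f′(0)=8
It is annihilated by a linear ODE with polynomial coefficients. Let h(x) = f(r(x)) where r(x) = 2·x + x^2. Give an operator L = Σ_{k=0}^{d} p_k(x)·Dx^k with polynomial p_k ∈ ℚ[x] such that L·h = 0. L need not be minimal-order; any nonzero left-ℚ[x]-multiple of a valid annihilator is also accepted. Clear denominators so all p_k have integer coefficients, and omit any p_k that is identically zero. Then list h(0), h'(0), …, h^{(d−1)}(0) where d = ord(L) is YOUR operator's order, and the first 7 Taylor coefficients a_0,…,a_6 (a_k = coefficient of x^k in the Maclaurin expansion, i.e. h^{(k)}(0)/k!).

L = (3 + 4·x + 2·x^2)·Dx + (1 + 5·x + 6·x^2 + 2·x^3)·Dx^2  (order 2).
h: a_k = 0, 16, -24, 160/3, -136, 1856/5, -1056, …
ICs: h(0) = 0, h′(0) = 16.

f: a_k = 0, 8, -8, 32/3, -16, 128/5, -128/3, …
Change of var in L_f (x↦r) gives L₀.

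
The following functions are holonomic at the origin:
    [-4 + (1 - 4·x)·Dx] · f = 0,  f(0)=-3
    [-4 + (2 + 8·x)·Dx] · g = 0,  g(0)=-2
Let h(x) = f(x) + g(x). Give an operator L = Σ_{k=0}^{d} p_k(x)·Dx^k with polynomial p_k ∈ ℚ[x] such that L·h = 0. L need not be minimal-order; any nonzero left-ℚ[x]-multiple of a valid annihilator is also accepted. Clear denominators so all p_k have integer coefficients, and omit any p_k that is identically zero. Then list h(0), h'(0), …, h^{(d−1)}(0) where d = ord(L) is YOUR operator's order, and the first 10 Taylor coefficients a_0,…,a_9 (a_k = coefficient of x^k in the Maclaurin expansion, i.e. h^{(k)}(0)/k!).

f: a_k = -3, -12, -48, -192, -768, -3072, -12288, -49152, -196608, -786432, …
g: a_k = -2, -4, 4, -8, 20, -56, 168, -528, 1716, -5720, …
f+g: L₀ = lclm(L_f,L_g), ord ≤ 1+1.
L = (-40 - 96·x) + (18 + 112·x + 288·x^2)·Dx + (-1 - 12·x + 16·x^2 + 192·x^3)·Dx^2  (order 2).
h: a_k = -5, -16, -44, -200, -748, -3128, -12120, -49680, -194892, -792152, …
ICs: h(0) = -5, h′(0) = -16.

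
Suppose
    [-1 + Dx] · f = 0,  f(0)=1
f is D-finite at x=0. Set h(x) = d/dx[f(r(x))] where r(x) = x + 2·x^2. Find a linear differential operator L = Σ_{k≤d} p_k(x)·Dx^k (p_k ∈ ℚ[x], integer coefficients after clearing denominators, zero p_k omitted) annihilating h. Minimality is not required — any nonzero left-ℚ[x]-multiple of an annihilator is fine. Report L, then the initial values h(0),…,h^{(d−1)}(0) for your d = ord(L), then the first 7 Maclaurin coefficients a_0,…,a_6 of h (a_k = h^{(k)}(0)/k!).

L = (5 + 8·x + 16·x^2) + (-1 - 4·x)·Dx  (order 1).
h: a_k = 1, 5, 13/2, 73/6, 281/24, 1741/120, 1697/144, …
ICs: h(0) = 1.

f: a_k = 1, 1, 1/2, 1/6, 1/24, 1/120, 1/720, …
L₀ from L_f via x↦r, Dx↦r'^{-1}Dx.
Derive L from L₀ (diff closure).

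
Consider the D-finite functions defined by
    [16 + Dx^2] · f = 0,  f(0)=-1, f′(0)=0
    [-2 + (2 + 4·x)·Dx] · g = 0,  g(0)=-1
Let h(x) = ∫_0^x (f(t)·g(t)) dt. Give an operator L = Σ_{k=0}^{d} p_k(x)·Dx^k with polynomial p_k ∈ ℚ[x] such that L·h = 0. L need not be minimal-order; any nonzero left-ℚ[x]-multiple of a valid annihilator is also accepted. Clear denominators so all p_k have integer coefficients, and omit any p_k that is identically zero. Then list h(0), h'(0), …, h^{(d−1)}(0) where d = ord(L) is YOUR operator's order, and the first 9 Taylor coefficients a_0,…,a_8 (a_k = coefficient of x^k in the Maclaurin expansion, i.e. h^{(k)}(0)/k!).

L = (19 + 64·x + 64·x^2)·Dx + (-2 - 4·x)·Dx^2 + (1 + 4·x + 4·x^2)·Dx^3  (order 3).
h: a_k = 0, 1, 1/2, -17/6, -15/8, 337/120, 181/144, -5281/5040, -3811/5760, …
ICs: h(0) = 0, h′(0) = 1, h′′(0) = 1.

f: a_k = -1, 0, 8, 0, -32/3, 0, 256/45, 0, -512/315, …
g: a_k = -1, -1, 1/2, -1/2, 5/8, -7/8, 21/16, -33/16, 429/128, …
Sym-product of L_f,L_g gives L₀ (≤ ord 2).
h=∫₀ˣh₀: take L = L₀·Dx.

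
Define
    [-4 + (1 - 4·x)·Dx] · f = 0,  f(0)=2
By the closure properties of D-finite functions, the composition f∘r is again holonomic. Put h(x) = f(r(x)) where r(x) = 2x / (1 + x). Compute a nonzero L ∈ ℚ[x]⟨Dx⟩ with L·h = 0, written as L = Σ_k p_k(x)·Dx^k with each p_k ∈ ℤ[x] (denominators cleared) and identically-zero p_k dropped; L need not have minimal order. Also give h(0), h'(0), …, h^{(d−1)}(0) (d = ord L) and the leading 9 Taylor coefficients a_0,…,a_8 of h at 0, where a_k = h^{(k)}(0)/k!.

L = 8 + (-1 + 6·x + 7·x^2)·Dx  (order 1).
h: a_k = 2, 16, 112, 784, 5488, 38416, 268912, 1882384, 13176688, …
ICs: h(0) = 2.

f: a_k = 2, 8, 32, 128, 512, 2048, 8192, 32768, 131072, …
L₀ from L_f via x↦r, Dx↦r'^{-1}Dx.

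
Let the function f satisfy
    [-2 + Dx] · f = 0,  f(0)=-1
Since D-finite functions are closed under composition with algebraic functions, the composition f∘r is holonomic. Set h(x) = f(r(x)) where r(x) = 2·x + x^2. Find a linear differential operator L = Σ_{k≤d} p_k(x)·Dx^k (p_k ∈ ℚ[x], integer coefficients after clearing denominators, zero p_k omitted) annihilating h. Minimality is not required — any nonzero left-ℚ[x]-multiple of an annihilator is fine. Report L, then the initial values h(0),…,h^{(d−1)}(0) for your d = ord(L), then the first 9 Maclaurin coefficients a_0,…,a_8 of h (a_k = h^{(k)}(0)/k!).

L = (-4 - 4·x) + Dx  (order 1).
h: a_k = -1, -4, -10, -56/3, -86/3, -568/15, -1996/45, -2960/63, -14386/315, …
ICs: h(0) = -1.

f: a_k = -1, -2, -2, -4/3, -2/3, -4/15, -4/45, -8/315, -2/315, …
Change of var in L_f (x↦r) gives L₀.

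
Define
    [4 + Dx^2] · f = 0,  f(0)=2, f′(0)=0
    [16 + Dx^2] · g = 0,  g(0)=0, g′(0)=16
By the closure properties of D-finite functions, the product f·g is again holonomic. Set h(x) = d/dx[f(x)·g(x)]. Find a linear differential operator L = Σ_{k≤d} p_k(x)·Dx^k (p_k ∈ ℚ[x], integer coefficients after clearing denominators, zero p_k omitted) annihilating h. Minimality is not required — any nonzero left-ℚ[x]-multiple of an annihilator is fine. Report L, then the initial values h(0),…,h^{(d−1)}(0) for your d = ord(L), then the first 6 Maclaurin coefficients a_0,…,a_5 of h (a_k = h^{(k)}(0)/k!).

f: a_k = 2, 0, -4, 0, 4/3, 0, …
g: a_k = 0, 16, 0, -128/3, 0, 512/15, …
f·g: L₀ = L_f ⊗_s L_g, ord ≤ 2·2.
h=h₀': d/dx-closure on L₀ ⇒ L.
L = 144 + 40·Dx^2 + Dx^4  (order 4).
h: a_k = 32, 0, -448, 0, 3904/3, 0, …
ICs: h(0) = 32, h′(0) = 0, h′′(0) = -896, h′′′(0) = 0.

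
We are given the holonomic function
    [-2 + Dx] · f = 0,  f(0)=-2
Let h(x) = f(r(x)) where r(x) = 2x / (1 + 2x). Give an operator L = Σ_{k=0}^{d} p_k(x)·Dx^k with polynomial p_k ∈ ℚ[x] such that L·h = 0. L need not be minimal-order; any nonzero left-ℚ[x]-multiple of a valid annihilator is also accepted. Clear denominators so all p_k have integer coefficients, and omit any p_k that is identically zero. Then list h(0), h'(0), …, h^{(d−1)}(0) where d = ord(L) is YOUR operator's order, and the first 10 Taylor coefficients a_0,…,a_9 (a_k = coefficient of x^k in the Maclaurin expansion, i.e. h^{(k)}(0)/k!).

L = -4 + (1 + 4·x + 4·x^2)·Dx  (order 1).
h: a_k = -2, -8, 0, 32/3, -64/3, 128/5, -512/45, -2560/63, 16384/105, -145408/405, …
ICs: h(0) = -2.

f: a_k = -2, -4, -4, -8/3, -4/3, -8/15, -8/45, -16/315, -4/315, -8/2835, …
f∘r: x↦r, Dx↦Dx/r' in L_f ⇒ L₀.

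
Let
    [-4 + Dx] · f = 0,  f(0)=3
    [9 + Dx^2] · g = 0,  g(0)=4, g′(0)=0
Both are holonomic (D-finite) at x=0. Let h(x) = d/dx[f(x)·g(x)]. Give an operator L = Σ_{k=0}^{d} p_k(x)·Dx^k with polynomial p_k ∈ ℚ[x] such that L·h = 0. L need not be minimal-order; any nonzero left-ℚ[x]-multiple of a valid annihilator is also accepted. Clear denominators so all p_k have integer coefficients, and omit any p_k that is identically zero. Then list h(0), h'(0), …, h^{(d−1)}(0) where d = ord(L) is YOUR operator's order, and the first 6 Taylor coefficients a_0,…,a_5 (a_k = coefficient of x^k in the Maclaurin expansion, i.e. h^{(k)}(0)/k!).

f: a_k = 3, 12, 24, 32, 32, 128/5, …
g: a_k = 4, 0, -18, 0, 27/2, 0, …
Sym-product of L_f,L_g gives L₀ (≤ ord 2).
Differentiate: ansatz ord ≤ ord L₀ ⇒ L.
L = 25 - 8·Dx + Dx^2  (order 2).
h: a_k = 48, 84, -264, -1054, -1558, -11753/10, …
ICs: h(0) = 48, h′(0) = 84.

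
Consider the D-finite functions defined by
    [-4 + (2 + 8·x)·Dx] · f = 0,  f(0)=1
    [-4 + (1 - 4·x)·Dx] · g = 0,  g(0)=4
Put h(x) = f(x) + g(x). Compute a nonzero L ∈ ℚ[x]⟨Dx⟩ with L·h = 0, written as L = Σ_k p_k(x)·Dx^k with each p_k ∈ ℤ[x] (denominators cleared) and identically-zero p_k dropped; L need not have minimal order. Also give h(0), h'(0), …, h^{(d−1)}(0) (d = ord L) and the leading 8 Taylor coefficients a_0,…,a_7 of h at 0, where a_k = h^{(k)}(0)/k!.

f: a_k = 1, 2, -2, 4, -10, 28, -84, 264, …
g: a_k = 4, 16, 64, 256, 1024, 4096, 16384, 65536, …
L₀ := lclm(L_f,L_g); ord L₀ ≤ 1+1.
L = (40 + 96·x) + (-18 - 112·x - 288·x^2)·Dx + (1 + 12·x - 16·x^2 - 192·x^3)·Dx^2  (order 2).
h: a_k = 5, 18, 62, 260, 1014, 4124, 16300, 65800, …
ICs: h(0) = 5, h′(0) = 18.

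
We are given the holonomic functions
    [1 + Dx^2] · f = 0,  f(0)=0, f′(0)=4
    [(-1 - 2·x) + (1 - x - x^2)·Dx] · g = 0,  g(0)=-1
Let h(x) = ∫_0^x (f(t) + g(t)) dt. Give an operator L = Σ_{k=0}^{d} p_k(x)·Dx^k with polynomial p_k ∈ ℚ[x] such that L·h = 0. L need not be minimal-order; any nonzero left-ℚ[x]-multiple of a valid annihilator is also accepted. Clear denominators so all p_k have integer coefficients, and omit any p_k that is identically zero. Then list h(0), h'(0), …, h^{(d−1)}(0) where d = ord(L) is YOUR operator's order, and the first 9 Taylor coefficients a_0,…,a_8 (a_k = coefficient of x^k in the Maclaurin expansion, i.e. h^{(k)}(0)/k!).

f: a_k = 0, 4, 0, -2/3, 0, 1/30, 0, -1/1260, 0, …
g: a_k = -1, -1, -2, -3, -5, -8, -13, -21, -34, …
L₀ := lclm(L_f,L_g); ord L₀ ≤ 2+1.
h=∫h₀ ⇒ L = L₀·Dx.
L = (-19 - 48·x - 31·x^2 - 24·x^3 - 5·x^4 - 2·x^5)·Dx + (5 - x - 4·x^2 - 7·x^3 - 6·x^4 - 3·x^5 - x^6)·Dx^2 + (-19 - 48·x - 31·x^2 - 24·x^3 - 5·x^4 - 2·x^5)·Dx^3 + (5 - x - 4·x^2 - 7·x^3 - 6·x^4 - 3·x^5 - x^6)·Dx^4  (order 4).
h: a_k = 0, -1, 3/2, -2/3, -11/12, -1, -239/180, -13/7, -26461/10080, …
ICs: h(0) = 0, h′(0) = -1, h′′(0) = 3, h′′′(0) = -4.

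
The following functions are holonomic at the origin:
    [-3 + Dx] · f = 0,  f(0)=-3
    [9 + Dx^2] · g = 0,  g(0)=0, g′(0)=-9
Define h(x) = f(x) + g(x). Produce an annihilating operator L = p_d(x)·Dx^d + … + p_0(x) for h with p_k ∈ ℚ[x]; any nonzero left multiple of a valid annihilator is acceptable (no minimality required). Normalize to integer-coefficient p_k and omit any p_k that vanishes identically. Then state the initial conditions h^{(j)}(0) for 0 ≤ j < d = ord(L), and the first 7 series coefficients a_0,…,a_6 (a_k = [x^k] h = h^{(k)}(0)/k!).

L = -27 + 9·Dx - 3·Dx^2 + Dx^3  (order 3).
h: a_k = -3, -18, -27/2, 0, -81/8, -243/20, -243/80, …
ICs: h(0) = -3, h′(0) = -18, h′′(0) = -27.

f: a_k = -3, -9, -27/2, -27/2, -81/8, -243/40, -243/80, …
g: a_k = 0, -9, 0, 27/2, 0, -243/40, 0, …
h₀=f+g: left-lcm gives L₀, ord ≤ 3.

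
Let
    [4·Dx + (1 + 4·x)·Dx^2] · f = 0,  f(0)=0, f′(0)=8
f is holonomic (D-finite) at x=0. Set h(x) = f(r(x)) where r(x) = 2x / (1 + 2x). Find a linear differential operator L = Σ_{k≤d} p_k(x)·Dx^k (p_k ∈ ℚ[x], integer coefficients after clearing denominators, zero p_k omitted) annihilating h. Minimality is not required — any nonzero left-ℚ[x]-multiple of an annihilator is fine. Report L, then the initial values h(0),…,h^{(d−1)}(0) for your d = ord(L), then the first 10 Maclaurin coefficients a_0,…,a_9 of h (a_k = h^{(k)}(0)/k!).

L = (12 + 40·x)·Dx + (1 + 12·x + 20·x^2)·Dx^2  (order 2).
h: a_k = 0, 16, -96, 1984/3, -4992, 199936/5, -333312, 19999744/7, -24999936, 1999998976/9, …
ICs: h(0) = 0, h′(0) = 16.

f: a_k = 0, 8, -16, 128/3, -128, 2048/5, -4096/3, 32768/7, -16384, 524288/9, …
h₀=f(r): pull back L_f along r ⇒ L₀.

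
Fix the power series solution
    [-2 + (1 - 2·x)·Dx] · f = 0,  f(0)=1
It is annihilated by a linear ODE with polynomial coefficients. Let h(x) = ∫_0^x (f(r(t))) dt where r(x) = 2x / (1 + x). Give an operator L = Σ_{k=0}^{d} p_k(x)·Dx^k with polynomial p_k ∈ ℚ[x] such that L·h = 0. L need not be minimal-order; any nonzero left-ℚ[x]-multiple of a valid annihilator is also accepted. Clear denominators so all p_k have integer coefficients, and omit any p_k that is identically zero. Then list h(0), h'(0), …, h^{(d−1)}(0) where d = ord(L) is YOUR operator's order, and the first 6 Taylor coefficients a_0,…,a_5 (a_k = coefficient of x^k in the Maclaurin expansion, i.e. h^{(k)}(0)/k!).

L = 4·Dx + (-1 + 2·x + 3·x^2)·Dx^2  (order 2).
h: a_k = 0, 1, 2, 4, 9, 108/5, …
ICs: h(0) = 0, h′(0) = 1.

f: a_k = 1, 2, 4, 8, 16, 32, …
f∘r: x↦r, Dx↦Dx/r' in L_f ⇒ L₀.
Integrate: L := L₀·Dx.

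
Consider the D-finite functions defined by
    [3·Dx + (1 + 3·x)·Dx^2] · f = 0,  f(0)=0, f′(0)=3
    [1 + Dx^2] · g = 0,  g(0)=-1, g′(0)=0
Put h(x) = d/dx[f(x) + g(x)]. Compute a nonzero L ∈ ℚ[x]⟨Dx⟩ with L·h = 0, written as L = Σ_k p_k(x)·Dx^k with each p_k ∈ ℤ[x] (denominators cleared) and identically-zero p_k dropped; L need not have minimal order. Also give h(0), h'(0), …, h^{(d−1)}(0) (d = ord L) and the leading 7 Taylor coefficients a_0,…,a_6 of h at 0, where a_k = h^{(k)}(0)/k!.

L = (165 + 18·x + 27·x^2) + (19 + 63·x + 27·x^2 + 27·x^3)·Dx + (165 + 18·x + 27·x^2)·Dx^2 + (19 + 63·x + 27·x^2 + 27·x^3)·Dx^3  (order 3).
h: a_k = 3, -8, 27, -487/6, 243, -87479/120, 2187, …
ICs: h(0) = 3, h′(0) = -8, h′′(0) = 54.

f: a_k = 0, 3, -9/2, 9, -81/4, 243/5, -243/2, …
g: a_k = -1, 0, 1/2, 0, -1/24, 0, 1/720, …
Sum ⇒ L₀ = lclm(L_f,L_g) in ℚ(x)⟨Dx⟩.
Derive L from L₀ (diff closure).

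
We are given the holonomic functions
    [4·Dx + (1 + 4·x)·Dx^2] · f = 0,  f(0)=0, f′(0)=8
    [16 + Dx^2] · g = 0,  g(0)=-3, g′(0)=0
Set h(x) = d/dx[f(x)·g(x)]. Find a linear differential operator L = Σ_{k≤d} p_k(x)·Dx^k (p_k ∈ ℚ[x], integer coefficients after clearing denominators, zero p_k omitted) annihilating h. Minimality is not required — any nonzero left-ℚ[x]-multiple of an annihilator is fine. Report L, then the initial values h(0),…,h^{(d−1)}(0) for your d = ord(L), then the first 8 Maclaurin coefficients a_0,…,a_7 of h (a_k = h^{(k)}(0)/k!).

f: a_k = 0, 8, -16, 128/3, -128, 2048/5, -4096/3, 32768/7, …
g: a_k = -3, 0, 24, 0, -32, 0, 256/15, 0, …
L₀ := L_f ⊗_s L_g (sym. prod.), ord ≤ 4.
Differentiate: ansatz ord ≤ ord L₀ ⇒ L.
L = (-6400 - 45056·x - 172032·x^2 + 196608·x^3 + 2818048·x^4 + 6291456·x^5 + 4194304·x^6) + (-1536 - 8192·x + 20480·x^2 + 245760·x^3 + 655360·x^4 + 524288·x^5)·Dx + (-448 - 2816·x - 3584·x^2 + 73728·x^3 + 401408·x^4 + 786432·x^5 + 524288·x^6)·Dx^2 + (-96 - 512·x + 1280·x^2 + 15360·x^3 + 40960·x^4 + 32768·x^5)·Dx^3 + (-3 + 448·x^2 + 3840·x^3 + 14080·x^4 + 24576·x^5 + 16384·x^6)·Dx^4  (order 4).
h: a_k = -24, 96, 192, 0, -2304, 9216, -190464/5, 2424832/15, …
ICs: h(0) = -24, h′(0) = 96, h′′(0) = 384, h′′′(0) = 0.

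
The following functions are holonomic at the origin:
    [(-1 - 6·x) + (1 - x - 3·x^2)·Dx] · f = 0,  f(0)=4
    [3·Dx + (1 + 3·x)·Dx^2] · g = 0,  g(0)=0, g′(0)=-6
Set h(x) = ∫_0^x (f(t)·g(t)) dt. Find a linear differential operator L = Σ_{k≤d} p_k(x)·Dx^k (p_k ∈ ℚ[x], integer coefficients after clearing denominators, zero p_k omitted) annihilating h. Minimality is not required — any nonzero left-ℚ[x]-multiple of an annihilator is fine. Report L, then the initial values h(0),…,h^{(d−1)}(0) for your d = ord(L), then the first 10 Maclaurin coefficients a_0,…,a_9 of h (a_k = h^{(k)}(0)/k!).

L = (9 + 36·x)·Dx + (-1 + 21·x + 45·x^2)·Dx^2 + (-1 - 2·x + 6·x^2 + 9·x^3)·Dx^3  (order 3).
h: a_k = 0, 0, -12, 4, -33, 66/5, -599/5, 2256/35, -73581/140, 43283/105, …
ICs: h(0) = 0, h′(0) = 0, h′′(0) = -24.

f: a_k = 4, 4, 16, 28, 76, 160, 388, 868, 2032, 4636, …
g: a_k = 0, -6, 9, -18, 81/2, -486/5, 243, -4374/7, 6561/4, -4374, …
f·g: L₀ = L_f ⊗_s L_g, ord ≤ 1·2.
h=∫₀ˣh₀: take L = L₀·Dx.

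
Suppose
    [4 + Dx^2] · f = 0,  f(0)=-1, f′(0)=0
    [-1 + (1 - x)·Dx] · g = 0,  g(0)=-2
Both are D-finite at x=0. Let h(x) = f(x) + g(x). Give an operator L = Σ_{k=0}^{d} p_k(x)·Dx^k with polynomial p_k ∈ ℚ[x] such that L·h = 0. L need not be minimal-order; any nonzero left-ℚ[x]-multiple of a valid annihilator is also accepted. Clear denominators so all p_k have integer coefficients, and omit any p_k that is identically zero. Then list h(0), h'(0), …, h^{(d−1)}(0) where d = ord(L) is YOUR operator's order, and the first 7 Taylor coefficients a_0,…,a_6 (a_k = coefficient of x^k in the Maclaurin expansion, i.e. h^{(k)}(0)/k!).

f: a_k = -1, 0, 2, 0, -2/3, 0, 4/45, …
g: a_k = -2, -2, -2, -2, -2, -2, -2, …
Sum ⇒ L₀ = lclm(L_f,L_g) in ℚ(x)⟨Dx⟩.
L = (-20 + 16·x - 8·x^2) + (12 - 28·x + 24·x^2 - 8·x^3)·Dx + (-5 + 4·x - 2·x^2)·Dx^2 + (3 - 7·x + 6·x^2 - 2·x^3)·Dx^3  (order 3).
h: a_k = -3, -2, 0, -2, -8/3, -2, -86/45, …
ICs: h(0) = -3, h′(0) = -2, h′′(0) = 0.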